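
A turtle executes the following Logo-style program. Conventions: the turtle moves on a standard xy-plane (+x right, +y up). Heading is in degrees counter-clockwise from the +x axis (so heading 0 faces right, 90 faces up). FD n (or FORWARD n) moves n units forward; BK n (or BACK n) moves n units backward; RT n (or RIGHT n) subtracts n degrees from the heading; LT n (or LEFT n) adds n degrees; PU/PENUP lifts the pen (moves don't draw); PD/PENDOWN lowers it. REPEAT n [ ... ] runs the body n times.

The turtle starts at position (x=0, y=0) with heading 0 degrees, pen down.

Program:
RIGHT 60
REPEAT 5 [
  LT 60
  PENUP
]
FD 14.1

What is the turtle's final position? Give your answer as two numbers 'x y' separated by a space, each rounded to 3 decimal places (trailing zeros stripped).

Answer: -7.05 -12.211

Derivation:
Executing turtle program step by step:
Start: pos=(0,0), heading=0, pen down
RT 60: heading 0 -> 300
REPEAT 5 [
  -- iteration 1/5 --
  LT 60: heading 300 -> 0
  PU: pen up
  -- iteration 2/5 --
  LT 60: heading 0 -> 60
  PU: pen up
  -- iteration 3/5 --
  LT 60: heading 60 -> 120
  PU: pen up
  -- iteration 4/5 --
  LT 60: heading 120 -> 180
  PU: pen up
  -- iteration 5/5 --
  LT 60: heading 180 -> 240
  PU: pen up
]
FD 14.1: (0,0) -> (-7.05,-12.211) [heading=240, move]
Final: pos=(-7.05,-12.211), heading=240, 0 segment(s) drawn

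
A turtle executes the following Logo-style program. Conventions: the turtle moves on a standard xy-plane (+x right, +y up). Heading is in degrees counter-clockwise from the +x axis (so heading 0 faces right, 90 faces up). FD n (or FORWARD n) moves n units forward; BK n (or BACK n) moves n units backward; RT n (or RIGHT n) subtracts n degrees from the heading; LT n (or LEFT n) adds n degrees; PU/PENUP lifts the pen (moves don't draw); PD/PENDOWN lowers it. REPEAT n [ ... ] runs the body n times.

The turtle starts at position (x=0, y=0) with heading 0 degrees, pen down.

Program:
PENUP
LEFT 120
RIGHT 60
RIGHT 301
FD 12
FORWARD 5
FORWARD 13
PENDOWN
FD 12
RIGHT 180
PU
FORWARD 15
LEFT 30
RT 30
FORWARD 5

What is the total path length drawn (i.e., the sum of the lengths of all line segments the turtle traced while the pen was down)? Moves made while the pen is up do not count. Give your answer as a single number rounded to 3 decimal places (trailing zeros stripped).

Executing turtle program step by step:
Start: pos=(0,0), heading=0, pen down
PU: pen up
LT 120: heading 0 -> 120
RT 60: heading 120 -> 60
RT 301: heading 60 -> 119
FD 12: (0,0) -> (-5.818,10.495) [heading=119, move]
FD 5: (-5.818,10.495) -> (-8.242,14.869) [heading=119, move]
FD 13: (-8.242,14.869) -> (-14.544,26.239) [heading=119, move]
PD: pen down
FD 12: (-14.544,26.239) -> (-20.362,36.734) [heading=119, draw]
RT 180: heading 119 -> 299
PU: pen up
FD 15: (-20.362,36.734) -> (-13.09,23.615) [heading=299, move]
LT 30: heading 299 -> 329
RT 30: heading 329 -> 299
FD 5: (-13.09,23.615) -> (-10.666,19.242) [heading=299, move]
Final: pos=(-10.666,19.242), heading=299, 1 segment(s) drawn

Segment lengths:
  seg 1: (-14.544,26.239) -> (-20.362,36.734), length = 12
Total = 12

Answer: 12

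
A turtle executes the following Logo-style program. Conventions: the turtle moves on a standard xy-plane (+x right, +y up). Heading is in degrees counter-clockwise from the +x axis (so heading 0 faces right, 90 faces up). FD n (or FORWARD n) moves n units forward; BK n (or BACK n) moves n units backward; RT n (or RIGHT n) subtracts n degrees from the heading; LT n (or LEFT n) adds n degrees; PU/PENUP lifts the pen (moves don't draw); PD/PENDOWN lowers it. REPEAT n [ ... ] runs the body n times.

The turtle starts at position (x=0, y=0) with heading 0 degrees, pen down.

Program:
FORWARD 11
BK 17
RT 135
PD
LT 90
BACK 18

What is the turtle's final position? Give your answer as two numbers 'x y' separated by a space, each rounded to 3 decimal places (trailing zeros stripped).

Answer: -18.728 12.728

Derivation:
Executing turtle program step by step:
Start: pos=(0,0), heading=0, pen down
FD 11: (0,0) -> (11,0) [heading=0, draw]
BK 17: (11,0) -> (-6,0) [heading=0, draw]
RT 135: heading 0 -> 225
PD: pen down
LT 90: heading 225 -> 315
BK 18: (-6,0) -> (-18.728,12.728) [heading=315, draw]
Final: pos=(-18.728,12.728), heading=315, 3 segment(s) drawn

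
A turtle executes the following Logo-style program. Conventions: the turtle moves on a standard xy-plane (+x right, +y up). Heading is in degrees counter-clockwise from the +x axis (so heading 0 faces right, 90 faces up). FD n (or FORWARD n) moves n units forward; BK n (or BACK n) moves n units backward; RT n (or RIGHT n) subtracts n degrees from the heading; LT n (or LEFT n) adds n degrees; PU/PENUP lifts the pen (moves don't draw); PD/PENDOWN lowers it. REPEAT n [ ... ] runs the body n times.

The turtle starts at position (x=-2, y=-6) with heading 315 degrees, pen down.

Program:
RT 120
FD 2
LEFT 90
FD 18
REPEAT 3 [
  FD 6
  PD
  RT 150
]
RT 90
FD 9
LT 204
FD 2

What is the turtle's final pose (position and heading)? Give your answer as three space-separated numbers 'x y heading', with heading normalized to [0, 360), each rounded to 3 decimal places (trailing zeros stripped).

Executing turtle program step by step:
Start: pos=(-2,-6), heading=315, pen down
RT 120: heading 315 -> 195
FD 2: (-2,-6) -> (-3.932,-6.518) [heading=195, draw]
LT 90: heading 195 -> 285
FD 18: (-3.932,-6.518) -> (0.727,-23.904) [heading=285, draw]
REPEAT 3 [
  -- iteration 1/3 --
  FD 6: (0.727,-23.904) -> (2.28,-29.7) [heading=285, draw]
  PD: pen down
  RT 150: heading 285 -> 135
  -- iteration 2/3 --
  FD 6: (2.28,-29.7) -> (-1.963,-25.457) [heading=135, draw]
  PD: pen down
  RT 150: heading 135 -> 345
  -- iteration 3/3 --
  FD 6: (-1.963,-25.457) -> (3.833,-27.01) [heading=345, draw]
  PD: pen down
  RT 150: heading 345 -> 195
]
RT 90: heading 195 -> 105
FD 9: (3.833,-27.01) -> (1.503,-18.317) [heading=105, draw]
LT 204: heading 105 -> 309
FD 2: (1.503,-18.317) -> (2.762,-19.871) [heading=309, draw]
Final: pos=(2.762,-19.871), heading=309, 7 segment(s) drawn

Answer: 2.762 -19.871 309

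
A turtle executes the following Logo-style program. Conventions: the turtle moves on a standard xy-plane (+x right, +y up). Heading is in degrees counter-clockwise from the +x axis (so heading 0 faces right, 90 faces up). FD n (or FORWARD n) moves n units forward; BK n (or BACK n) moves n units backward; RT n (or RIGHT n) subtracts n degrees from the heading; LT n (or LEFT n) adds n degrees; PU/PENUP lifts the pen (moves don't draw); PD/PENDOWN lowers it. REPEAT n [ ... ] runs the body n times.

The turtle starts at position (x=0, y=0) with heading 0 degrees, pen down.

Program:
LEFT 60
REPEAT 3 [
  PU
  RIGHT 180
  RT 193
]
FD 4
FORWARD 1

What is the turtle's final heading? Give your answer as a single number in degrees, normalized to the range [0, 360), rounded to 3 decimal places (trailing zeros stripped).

Executing turtle program step by step:
Start: pos=(0,0), heading=0, pen down
LT 60: heading 0 -> 60
REPEAT 3 [
  -- iteration 1/3 --
  PU: pen up
  RT 180: heading 60 -> 240
  RT 193: heading 240 -> 47
  -- iteration 2/3 --
  PU: pen up
  RT 180: heading 47 -> 227
  RT 193: heading 227 -> 34
  -- iteration 3/3 --
  PU: pen up
  RT 180: heading 34 -> 214
  RT 193: heading 214 -> 21
]
FD 4: (0,0) -> (3.734,1.433) [heading=21, move]
FD 1: (3.734,1.433) -> (4.668,1.792) [heading=21, move]
Final: pos=(4.668,1.792), heading=21, 0 segment(s) drawn

Answer: 21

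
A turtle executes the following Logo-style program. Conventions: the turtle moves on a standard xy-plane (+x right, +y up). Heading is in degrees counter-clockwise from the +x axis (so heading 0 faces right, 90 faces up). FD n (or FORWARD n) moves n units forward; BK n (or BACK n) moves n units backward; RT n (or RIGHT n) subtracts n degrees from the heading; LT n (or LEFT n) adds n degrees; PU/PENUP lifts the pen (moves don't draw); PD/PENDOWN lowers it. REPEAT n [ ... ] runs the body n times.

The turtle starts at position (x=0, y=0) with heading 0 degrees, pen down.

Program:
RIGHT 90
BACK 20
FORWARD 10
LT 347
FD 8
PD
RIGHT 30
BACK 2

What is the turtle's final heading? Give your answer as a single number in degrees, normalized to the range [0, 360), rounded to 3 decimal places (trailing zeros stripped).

Answer: 227

Derivation:
Executing turtle program step by step:
Start: pos=(0,0), heading=0, pen down
RT 90: heading 0 -> 270
BK 20: (0,0) -> (0,20) [heading=270, draw]
FD 10: (0,20) -> (0,10) [heading=270, draw]
LT 347: heading 270 -> 257
FD 8: (0,10) -> (-1.8,2.205) [heading=257, draw]
PD: pen down
RT 30: heading 257 -> 227
BK 2: (-1.8,2.205) -> (-0.436,3.668) [heading=227, draw]
Final: pos=(-0.436,3.668), heading=227, 4 segment(s) drawn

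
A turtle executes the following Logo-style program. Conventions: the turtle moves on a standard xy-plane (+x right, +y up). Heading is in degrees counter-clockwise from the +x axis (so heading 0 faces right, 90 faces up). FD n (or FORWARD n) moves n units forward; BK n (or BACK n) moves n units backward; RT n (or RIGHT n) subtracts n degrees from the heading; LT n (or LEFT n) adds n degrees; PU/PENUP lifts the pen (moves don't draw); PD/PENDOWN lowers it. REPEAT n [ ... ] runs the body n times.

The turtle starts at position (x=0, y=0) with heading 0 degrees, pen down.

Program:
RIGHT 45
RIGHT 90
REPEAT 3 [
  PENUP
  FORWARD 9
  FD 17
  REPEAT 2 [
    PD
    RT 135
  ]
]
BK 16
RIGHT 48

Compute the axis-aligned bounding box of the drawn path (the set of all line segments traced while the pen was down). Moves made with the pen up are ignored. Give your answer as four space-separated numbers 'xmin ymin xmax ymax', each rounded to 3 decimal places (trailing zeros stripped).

Executing turtle program step by step:
Start: pos=(0,0), heading=0, pen down
RT 45: heading 0 -> 315
RT 90: heading 315 -> 225
REPEAT 3 [
  -- iteration 1/3 --
  PU: pen up
  FD 9: (0,0) -> (-6.364,-6.364) [heading=225, move]
  FD 17: (-6.364,-6.364) -> (-18.385,-18.385) [heading=225, move]
  REPEAT 2 [
    -- iteration 1/2 --
    PD: pen down
    RT 135: heading 225 -> 90
    -- iteration 2/2 --
    PD: pen down
    RT 135: heading 90 -> 315
  ]
  -- iteration 2/3 --
  PU: pen up
  FD 9: (-18.385,-18.385) -> (-12.021,-24.749) [heading=315, move]
  FD 17: (-12.021,-24.749) -> (0,-36.77) [heading=315, move]
  REPEAT 2 [
    -- iteration 1/2 --
    PD: pen down
    RT 135: heading 315 -> 180
    -- iteration 2/2 --
    PD: pen down
    RT 135: heading 180 -> 45
  ]
  -- iteration 3/3 --
  PU: pen up
  FD 9: (0,-36.77) -> (6.364,-30.406) [heading=45, move]
  FD 17: (6.364,-30.406) -> (18.385,-18.385) [heading=45, move]
  REPEAT 2 [
    -- iteration 1/2 --
    PD: pen down
    RT 135: heading 45 -> 270
    -- iteration 2/2 --
    PD: pen down
    RT 135: heading 270 -> 135
  ]
]
BK 16: (18.385,-18.385) -> (29.698,-29.698) [heading=135, draw]
RT 48: heading 135 -> 87
Final: pos=(29.698,-29.698), heading=87, 1 segment(s) drawn

Segment endpoints: x in {18.385, 29.698}, y in {-29.698, -18.385}
xmin=18.385, ymin=-29.698, xmax=29.698, ymax=-18.385

Answer: 18.385 -29.698 29.698 -18.385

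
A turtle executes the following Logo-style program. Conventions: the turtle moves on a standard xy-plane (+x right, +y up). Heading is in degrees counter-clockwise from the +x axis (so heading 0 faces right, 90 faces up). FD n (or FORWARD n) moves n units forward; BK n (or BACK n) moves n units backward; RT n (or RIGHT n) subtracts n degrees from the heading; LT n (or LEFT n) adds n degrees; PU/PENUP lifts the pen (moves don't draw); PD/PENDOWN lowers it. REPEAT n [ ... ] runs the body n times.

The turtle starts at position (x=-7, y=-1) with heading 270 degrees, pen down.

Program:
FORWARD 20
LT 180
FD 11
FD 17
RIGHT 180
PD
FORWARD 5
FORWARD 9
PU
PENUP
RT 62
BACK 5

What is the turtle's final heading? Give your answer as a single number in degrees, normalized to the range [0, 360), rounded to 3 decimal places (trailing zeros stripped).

Answer: 208

Derivation:
Executing turtle program step by step:
Start: pos=(-7,-1), heading=270, pen down
FD 20: (-7,-1) -> (-7,-21) [heading=270, draw]
LT 180: heading 270 -> 90
FD 11: (-7,-21) -> (-7,-10) [heading=90, draw]
FD 17: (-7,-10) -> (-7,7) [heading=90, draw]
RT 180: heading 90 -> 270
PD: pen down
FD 5: (-7,7) -> (-7,2) [heading=270, draw]
FD 9: (-7,2) -> (-7,-7) [heading=270, draw]
PU: pen up
PU: pen up
RT 62: heading 270 -> 208
BK 5: (-7,-7) -> (-2.585,-4.653) [heading=208, move]
Final: pos=(-2.585,-4.653), heading=208, 5 segment(s) drawn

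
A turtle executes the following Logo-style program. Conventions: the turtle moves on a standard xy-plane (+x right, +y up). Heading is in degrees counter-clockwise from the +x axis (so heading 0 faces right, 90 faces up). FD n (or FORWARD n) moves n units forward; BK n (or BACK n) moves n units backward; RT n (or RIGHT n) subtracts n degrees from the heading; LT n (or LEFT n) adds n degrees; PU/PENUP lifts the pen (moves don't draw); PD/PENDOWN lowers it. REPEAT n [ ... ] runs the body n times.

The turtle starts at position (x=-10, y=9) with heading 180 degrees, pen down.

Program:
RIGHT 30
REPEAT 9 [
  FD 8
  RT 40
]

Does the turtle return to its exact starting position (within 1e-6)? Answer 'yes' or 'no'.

Answer: yes

Derivation:
Executing turtle program step by step:
Start: pos=(-10,9), heading=180, pen down
RT 30: heading 180 -> 150
REPEAT 9 [
  -- iteration 1/9 --
  FD 8: (-10,9) -> (-16.928,13) [heading=150, draw]
  RT 40: heading 150 -> 110
  -- iteration 2/9 --
  FD 8: (-16.928,13) -> (-19.664,20.518) [heading=110, draw]
  RT 40: heading 110 -> 70
  -- iteration 3/9 --
  FD 8: (-19.664,20.518) -> (-16.928,28.035) [heading=70, draw]
  RT 40: heading 70 -> 30
  -- iteration 4/9 --
  FD 8: (-16.928,28.035) -> (-10,32.035) [heading=30, draw]
  RT 40: heading 30 -> 350
  -- iteration 5/9 --
  FD 8: (-10,32.035) -> (-2.122,30.646) [heading=350, draw]
  RT 40: heading 350 -> 310
  -- iteration 6/9 --
  FD 8: (-2.122,30.646) -> (3.021,24.518) [heading=310, draw]
  RT 40: heading 310 -> 270
  -- iteration 7/9 --
  FD 8: (3.021,24.518) -> (3.021,16.518) [heading=270, draw]
  RT 40: heading 270 -> 230
  -- iteration 8/9 --
  FD 8: (3.021,16.518) -> (-2.122,10.389) [heading=230, draw]
  RT 40: heading 230 -> 190
  -- iteration 9/9 --
  FD 8: (-2.122,10.389) -> (-10,9) [heading=190, draw]
  RT 40: heading 190 -> 150
]
Final: pos=(-10,9), heading=150, 9 segment(s) drawn

Start position: (-10, 9)
Final position: (-10, 9)
Distance = 0; < 1e-6 -> CLOSED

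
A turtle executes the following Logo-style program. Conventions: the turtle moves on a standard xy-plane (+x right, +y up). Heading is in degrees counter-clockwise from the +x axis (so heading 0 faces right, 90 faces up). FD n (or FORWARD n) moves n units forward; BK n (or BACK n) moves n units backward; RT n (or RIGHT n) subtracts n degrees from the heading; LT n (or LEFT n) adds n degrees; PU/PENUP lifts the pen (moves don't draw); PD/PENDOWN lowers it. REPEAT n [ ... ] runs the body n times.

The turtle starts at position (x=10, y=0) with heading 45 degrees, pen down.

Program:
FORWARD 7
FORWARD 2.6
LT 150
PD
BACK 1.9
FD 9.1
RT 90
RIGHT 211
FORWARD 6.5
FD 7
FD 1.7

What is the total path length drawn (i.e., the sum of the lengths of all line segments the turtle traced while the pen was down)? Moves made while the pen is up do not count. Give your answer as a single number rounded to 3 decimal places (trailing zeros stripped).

Executing turtle program step by step:
Start: pos=(10,0), heading=45, pen down
FD 7: (10,0) -> (14.95,4.95) [heading=45, draw]
FD 2.6: (14.95,4.95) -> (16.788,6.788) [heading=45, draw]
LT 150: heading 45 -> 195
PD: pen down
BK 1.9: (16.788,6.788) -> (18.623,7.28) [heading=195, draw]
FD 9.1: (18.623,7.28) -> (9.834,4.925) [heading=195, draw]
RT 90: heading 195 -> 105
RT 211: heading 105 -> 254
FD 6.5: (9.834,4.925) -> (8.042,-1.323) [heading=254, draw]
FD 7: (8.042,-1.323) -> (6.112,-8.052) [heading=254, draw]
FD 1.7: (6.112,-8.052) -> (5.644,-9.686) [heading=254, draw]
Final: pos=(5.644,-9.686), heading=254, 7 segment(s) drawn

Segment lengths:
  seg 1: (10,0) -> (14.95,4.95), length = 7
  seg 2: (14.95,4.95) -> (16.788,6.788), length = 2.6
  seg 3: (16.788,6.788) -> (18.623,7.28), length = 1.9
  seg 4: (18.623,7.28) -> (9.834,4.925), length = 9.1
  seg 5: (9.834,4.925) -> (8.042,-1.323), length = 6.5
  seg 6: (8.042,-1.323) -> (6.112,-8.052), length = 7
  seg 7: (6.112,-8.052) -> (5.644,-9.686), length = 1.7
Total = 35.8

Answer: 35.8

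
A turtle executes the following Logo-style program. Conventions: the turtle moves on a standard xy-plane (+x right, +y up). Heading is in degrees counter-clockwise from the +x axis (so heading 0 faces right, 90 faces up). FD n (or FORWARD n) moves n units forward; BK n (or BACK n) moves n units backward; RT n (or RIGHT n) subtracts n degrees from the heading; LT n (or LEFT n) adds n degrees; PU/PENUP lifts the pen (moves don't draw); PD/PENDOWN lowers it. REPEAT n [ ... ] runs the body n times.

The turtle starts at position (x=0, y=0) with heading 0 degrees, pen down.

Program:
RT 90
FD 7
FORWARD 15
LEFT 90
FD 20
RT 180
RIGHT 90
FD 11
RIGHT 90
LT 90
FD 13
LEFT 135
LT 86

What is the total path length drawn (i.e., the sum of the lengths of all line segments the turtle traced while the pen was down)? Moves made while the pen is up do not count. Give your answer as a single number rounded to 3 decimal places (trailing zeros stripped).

Answer: 66

Derivation:
Executing turtle program step by step:
Start: pos=(0,0), heading=0, pen down
RT 90: heading 0 -> 270
FD 7: (0,0) -> (0,-7) [heading=270, draw]
FD 15: (0,-7) -> (0,-22) [heading=270, draw]
LT 90: heading 270 -> 0
FD 20: (0,-22) -> (20,-22) [heading=0, draw]
RT 180: heading 0 -> 180
RT 90: heading 180 -> 90
FD 11: (20,-22) -> (20,-11) [heading=90, draw]
RT 90: heading 90 -> 0
LT 90: heading 0 -> 90
FD 13: (20,-11) -> (20,2) [heading=90, draw]
LT 135: heading 90 -> 225
LT 86: heading 225 -> 311
Final: pos=(20,2), heading=311, 5 segment(s) drawn

Segment lengths:
  seg 1: (0,0) -> (0,-7), length = 7
  seg 2: (0,-7) -> (0,-22), length = 15
  seg 3: (0,-22) -> (20,-22), length = 20
  seg 4: (20,-22) -> (20,-11), length = 11
  seg 5: (20,-11) -> (20,2), length = 13
Total = 66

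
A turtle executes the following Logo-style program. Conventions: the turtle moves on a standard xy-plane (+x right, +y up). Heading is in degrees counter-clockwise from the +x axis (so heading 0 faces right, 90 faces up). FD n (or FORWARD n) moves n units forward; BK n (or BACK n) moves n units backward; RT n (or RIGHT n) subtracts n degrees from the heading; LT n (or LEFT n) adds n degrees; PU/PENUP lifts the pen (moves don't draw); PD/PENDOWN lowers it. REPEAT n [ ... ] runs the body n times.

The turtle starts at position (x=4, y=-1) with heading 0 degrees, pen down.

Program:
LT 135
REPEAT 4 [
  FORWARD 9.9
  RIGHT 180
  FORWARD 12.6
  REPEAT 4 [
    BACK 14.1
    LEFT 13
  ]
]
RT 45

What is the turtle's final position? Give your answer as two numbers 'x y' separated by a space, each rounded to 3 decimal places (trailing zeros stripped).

Executing turtle program step by step:
Start: pos=(4,-1), heading=0, pen down
LT 135: heading 0 -> 135
REPEAT 4 [
  -- iteration 1/4 --
  FD 9.9: (4,-1) -> (-3,6) [heading=135, draw]
  RT 180: heading 135 -> 315
  FD 12.6: (-3,6) -> (5.909,-2.909) [heading=315, draw]
  REPEAT 4 [
    -- iteration 1/4 --
    BK 14.1: (5.909,-2.909) -> (-4.061,7.061) [heading=315, draw]
    LT 13: heading 315 -> 328
    -- iteration 2/4 --
    BK 14.1: (-4.061,7.061) -> (-16.018,14.533) [heading=328, draw]
    LT 13: heading 328 -> 341
    -- iteration 3/4 --
    BK 14.1: (-16.018,14.533) -> (-29.35,19.123) [heading=341, draw]
    LT 13: heading 341 -> 354
    -- iteration 4/4 --
    BK 14.1: (-29.35,19.123) -> (-43.373,20.597) [heading=354, draw]
    LT 13: heading 354 -> 7
  ]
  -- iteration 2/4 --
  FD 9.9: (-43.373,20.597) -> (-33.547,21.804) [heading=7, draw]
  RT 180: heading 7 -> 187
  FD 12.6: (-33.547,21.804) -> (-46.053,20.268) [heading=187, draw]
  REPEAT 4 [
    -- iteration 1/4 --
    BK 14.1: (-46.053,20.268) -> (-32.058,21.987) [heading=187, draw]
    LT 13: heading 187 -> 200
    -- iteration 2/4 --
    BK 14.1: (-32.058,21.987) -> (-18.808,26.809) [heading=200, draw]
    LT 13: heading 200 -> 213
    -- iteration 3/4 --
    BK 14.1: (-18.808,26.809) -> (-6.983,34.488) [heading=213, draw]
    LT 13: heading 213 -> 226
    -- iteration 4/4 --
    BK 14.1: (-6.983,34.488) -> (2.812,44.631) [heading=226, draw]
    LT 13: heading 226 -> 239
  ]
  -- iteration 3/4 --
  FD 9.9: (2.812,44.631) -> (-2.287,36.145) [heading=239, draw]
  RT 180: heading 239 -> 59
  FD 12.6: (-2.287,36.145) -> (4.202,46.945) [heading=59, draw]
  REPEAT 4 [
    -- iteration 1/4 --
    BK 14.1: (4.202,46.945) -> (-3.06,34.859) [heading=59, draw]
    LT 13: heading 59 -> 72
    -- iteration 2/4 --
    BK 14.1: (-3.06,34.859) -> (-7.417,21.45) [heading=72, draw]
    LT 13: heading 72 -> 85
    -- iteration 3/4 --
    BK 14.1: (-7.417,21.45) -> (-8.646,7.403) [heading=85, draw]
    LT 13: heading 85 -> 98
    -- iteration 4/4 --
    BK 14.1: (-8.646,7.403) -> (-6.684,-6.56) [heading=98, draw]
    LT 13: heading 98 -> 111
  ]
  -- iteration 4/4 --
  FD 9.9: (-6.684,-6.56) -> (-10.231,2.683) [heading=111, draw]
  RT 180: heading 111 -> 291
  FD 12.6: (-10.231,2.683) -> (-5.716,-9.08) [heading=291, draw]
  REPEAT 4 [
    -- iteration 1/4 --
    BK 14.1: (-5.716,-9.08) -> (-10.769,4.083) [heading=291, draw]
    LT 13: heading 291 -> 304
    -- iteration 2/4 --
    BK 14.1: (-10.769,4.083) -> (-18.654,15.773) [heading=304, draw]
    LT 13: heading 304 -> 317
    -- iteration 3/4 --
    BK 14.1: (-18.654,15.773) -> (-28.966,25.389) [heading=317, draw]
    LT 13: heading 317 -> 330
    -- iteration 4/4 --
    BK 14.1: (-28.966,25.389) -> (-41.177,32.439) [heading=330, draw]
    LT 13: heading 330 -> 343
  ]
]
RT 45: heading 343 -> 298
Final: pos=(-41.177,32.439), heading=298, 24 segment(s) drawn

Answer: -41.177 32.439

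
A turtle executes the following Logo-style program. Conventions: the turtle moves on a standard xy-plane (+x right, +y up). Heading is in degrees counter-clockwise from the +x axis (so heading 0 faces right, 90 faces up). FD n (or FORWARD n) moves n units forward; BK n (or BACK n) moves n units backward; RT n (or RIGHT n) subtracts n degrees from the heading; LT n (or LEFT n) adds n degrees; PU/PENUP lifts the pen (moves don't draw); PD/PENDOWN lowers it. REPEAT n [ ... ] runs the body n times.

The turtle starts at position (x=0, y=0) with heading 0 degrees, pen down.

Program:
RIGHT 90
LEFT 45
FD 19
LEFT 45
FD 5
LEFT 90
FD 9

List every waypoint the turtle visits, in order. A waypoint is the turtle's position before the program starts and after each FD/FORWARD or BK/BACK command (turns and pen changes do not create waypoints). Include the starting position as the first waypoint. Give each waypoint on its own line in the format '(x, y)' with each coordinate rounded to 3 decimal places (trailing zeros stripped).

Executing turtle program step by step:
Start: pos=(0,0), heading=0, pen down
RT 90: heading 0 -> 270
LT 45: heading 270 -> 315
FD 19: (0,0) -> (13.435,-13.435) [heading=315, draw]
LT 45: heading 315 -> 0
FD 5: (13.435,-13.435) -> (18.435,-13.435) [heading=0, draw]
LT 90: heading 0 -> 90
FD 9: (18.435,-13.435) -> (18.435,-4.435) [heading=90, draw]
Final: pos=(18.435,-4.435), heading=90, 3 segment(s) drawn
Waypoints (4 total):
(0, 0)
(13.435, -13.435)
(18.435, -13.435)
(18.435, -4.435)

Answer: (0, 0)
(13.435, -13.435)
(18.435, -13.435)
(18.435, -4.435)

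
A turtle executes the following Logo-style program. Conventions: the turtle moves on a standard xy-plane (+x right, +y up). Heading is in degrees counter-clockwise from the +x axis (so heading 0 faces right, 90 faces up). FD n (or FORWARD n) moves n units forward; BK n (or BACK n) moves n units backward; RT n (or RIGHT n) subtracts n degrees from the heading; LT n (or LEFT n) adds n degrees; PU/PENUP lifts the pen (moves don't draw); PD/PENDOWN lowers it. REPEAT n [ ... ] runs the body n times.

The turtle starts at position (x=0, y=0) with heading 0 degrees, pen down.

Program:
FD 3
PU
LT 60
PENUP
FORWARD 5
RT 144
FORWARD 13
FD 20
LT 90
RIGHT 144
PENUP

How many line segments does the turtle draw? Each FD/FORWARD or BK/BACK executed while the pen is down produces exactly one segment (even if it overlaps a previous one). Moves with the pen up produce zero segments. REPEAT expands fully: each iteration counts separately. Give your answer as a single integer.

Answer: 1

Derivation:
Executing turtle program step by step:
Start: pos=(0,0), heading=0, pen down
FD 3: (0,0) -> (3,0) [heading=0, draw]
PU: pen up
LT 60: heading 0 -> 60
PU: pen up
FD 5: (3,0) -> (5.5,4.33) [heading=60, move]
RT 144: heading 60 -> 276
FD 13: (5.5,4.33) -> (6.859,-8.599) [heading=276, move]
FD 20: (6.859,-8.599) -> (8.949,-28.489) [heading=276, move]
LT 90: heading 276 -> 6
RT 144: heading 6 -> 222
PU: pen up
Final: pos=(8.949,-28.489), heading=222, 1 segment(s) drawn
Segments drawn: 1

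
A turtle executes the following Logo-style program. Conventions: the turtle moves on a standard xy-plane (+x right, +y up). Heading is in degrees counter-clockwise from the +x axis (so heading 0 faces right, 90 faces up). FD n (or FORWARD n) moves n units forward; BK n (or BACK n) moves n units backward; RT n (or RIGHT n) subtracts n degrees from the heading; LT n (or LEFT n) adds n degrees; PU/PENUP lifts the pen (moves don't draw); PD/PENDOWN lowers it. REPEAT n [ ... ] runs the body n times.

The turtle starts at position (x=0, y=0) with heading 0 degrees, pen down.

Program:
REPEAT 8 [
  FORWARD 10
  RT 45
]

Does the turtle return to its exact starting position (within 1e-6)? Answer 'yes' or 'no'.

Executing turtle program step by step:
Start: pos=(0,0), heading=0, pen down
REPEAT 8 [
  -- iteration 1/8 --
  FD 10: (0,0) -> (10,0) [heading=0, draw]
  RT 45: heading 0 -> 315
  -- iteration 2/8 --
  FD 10: (10,0) -> (17.071,-7.071) [heading=315, draw]
  RT 45: heading 315 -> 270
  -- iteration 3/8 --
  FD 10: (17.071,-7.071) -> (17.071,-17.071) [heading=270, draw]
  RT 45: heading 270 -> 225
  -- iteration 4/8 --
  FD 10: (17.071,-17.071) -> (10,-24.142) [heading=225, draw]
  RT 45: heading 225 -> 180
  -- iteration 5/8 --
  FD 10: (10,-24.142) -> (0,-24.142) [heading=180, draw]
  RT 45: heading 180 -> 135
  -- iteration 6/8 --
  FD 10: (0,-24.142) -> (-7.071,-17.071) [heading=135, draw]
  RT 45: heading 135 -> 90
  -- iteration 7/8 --
  FD 10: (-7.071,-17.071) -> (-7.071,-7.071) [heading=90, draw]
  RT 45: heading 90 -> 45
  -- iteration 8/8 --
  FD 10: (-7.071,-7.071) -> (0,0) [heading=45, draw]
  RT 45: heading 45 -> 0
]
Final: pos=(0,0), heading=0, 8 segment(s) drawn

Start position: (0, 0)
Final position: (0, 0)
Distance = 0; < 1e-6 -> CLOSED

Answer: yes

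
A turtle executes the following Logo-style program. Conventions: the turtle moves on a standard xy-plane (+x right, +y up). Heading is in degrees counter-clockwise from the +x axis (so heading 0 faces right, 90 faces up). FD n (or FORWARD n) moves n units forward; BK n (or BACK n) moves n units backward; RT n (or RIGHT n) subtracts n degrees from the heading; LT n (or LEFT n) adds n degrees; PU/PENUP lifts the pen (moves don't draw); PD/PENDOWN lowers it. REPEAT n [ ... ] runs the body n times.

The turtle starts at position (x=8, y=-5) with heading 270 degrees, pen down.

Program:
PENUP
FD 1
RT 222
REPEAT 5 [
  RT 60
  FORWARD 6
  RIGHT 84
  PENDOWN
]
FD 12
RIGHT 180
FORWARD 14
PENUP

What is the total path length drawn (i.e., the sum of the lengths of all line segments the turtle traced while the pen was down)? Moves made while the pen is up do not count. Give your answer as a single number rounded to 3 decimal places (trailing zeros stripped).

Executing turtle program step by step:
Start: pos=(8,-5), heading=270, pen down
PU: pen up
FD 1: (8,-5) -> (8,-6) [heading=270, move]
RT 222: heading 270 -> 48
REPEAT 5 [
  -- iteration 1/5 --
  RT 60: heading 48 -> 348
  FD 6: (8,-6) -> (13.869,-7.247) [heading=348, move]
  RT 84: heading 348 -> 264
  PD: pen down
  -- iteration 2/5 --
  RT 60: heading 264 -> 204
  FD 6: (13.869,-7.247) -> (8.388,-9.688) [heading=204, draw]
  RT 84: heading 204 -> 120
  PD: pen down
  -- iteration 3/5 --
  RT 60: heading 120 -> 60
  FD 6: (8.388,-9.688) -> (11.388,-4.492) [heading=60, draw]
  RT 84: heading 60 -> 336
  PD: pen down
  -- iteration 4/5 --
  RT 60: heading 336 -> 276
  FD 6: (11.388,-4.492) -> (12.015,-10.459) [heading=276, draw]
  RT 84: heading 276 -> 192
  PD: pen down
  -- iteration 5/5 --
  RT 60: heading 192 -> 132
  FD 6: (12.015,-10.459) -> (8,-6) [heading=132, draw]
  RT 84: heading 132 -> 48
  PD: pen down
]
FD 12: (8,-6) -> (16.03,2.918) [heading=48, draw]
RT 180: heading 48 -> 228
FD 14: (16.03,2.918) -> (6.662,-7.486) [heading=228, draw]
PU: pen up
Final: pos=(6.662,-7.486), heading=228, 6 segment(s) drawn

Segment lengths:
  seg 1: (13.869,-7.247) -> (8.388,-9.688), length = 6
  seg 2: (8.388,-9.688) -> (11.388,-4.492), length = 6
  seg 3: (11.388,-4.492) -> (12.015,-10.459), length = 6
  seg 4: (12.015,-10.459) -> (8,-6), length = 6
  seg 5: (8,-6) -> (16.03,2.918), length = 12
  seg 6: (16.03,2.918) -> (6.662,-7.486), length = 14
Total = 50

Answer: 50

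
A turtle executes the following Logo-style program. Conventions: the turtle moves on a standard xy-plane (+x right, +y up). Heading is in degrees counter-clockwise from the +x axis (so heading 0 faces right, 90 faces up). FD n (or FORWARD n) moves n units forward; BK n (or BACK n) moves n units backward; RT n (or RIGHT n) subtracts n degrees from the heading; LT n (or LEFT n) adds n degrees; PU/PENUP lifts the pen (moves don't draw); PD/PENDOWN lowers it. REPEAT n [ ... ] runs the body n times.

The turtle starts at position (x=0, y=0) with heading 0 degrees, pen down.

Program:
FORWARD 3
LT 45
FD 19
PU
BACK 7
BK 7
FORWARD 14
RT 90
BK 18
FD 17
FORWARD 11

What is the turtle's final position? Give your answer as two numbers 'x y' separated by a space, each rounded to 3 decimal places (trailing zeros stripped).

Answer: 23.506 6.364

Derivation:
Executing turtle program step by step:
Start: pos=(0,0), heading=0, pen down
FD 3: (0,0) -> (3,0) [heading=0, draw]
LT 45: heading 0 -> 45
FD 19: (3,0) -> (16.435,13.435) [heading=45, draw]
PU: pen up
BK 7: (16.435,13.435) -> (11.485,8.485) [heading=45, move]
BK 7: (11.485,8.485) -> (6.536,3.536) [heading=45, move]
FD 14: (6.536,3.536) -> (16.435,13.435) [heading=45, move]
RT 90: heading 45 -> 315
BK 18: (16.435,13.435) -> (3.707,26.163) [heading=315, move]
FD 17: (3.707,26.163) -> (15.728,14.142) [heading=315, move]
FD 11: (15.728,14.142) -> (23.506,6.364) [heading=315, move]
Final: pos=(23.506,6.364), heading=315, 2 segment(s) drawn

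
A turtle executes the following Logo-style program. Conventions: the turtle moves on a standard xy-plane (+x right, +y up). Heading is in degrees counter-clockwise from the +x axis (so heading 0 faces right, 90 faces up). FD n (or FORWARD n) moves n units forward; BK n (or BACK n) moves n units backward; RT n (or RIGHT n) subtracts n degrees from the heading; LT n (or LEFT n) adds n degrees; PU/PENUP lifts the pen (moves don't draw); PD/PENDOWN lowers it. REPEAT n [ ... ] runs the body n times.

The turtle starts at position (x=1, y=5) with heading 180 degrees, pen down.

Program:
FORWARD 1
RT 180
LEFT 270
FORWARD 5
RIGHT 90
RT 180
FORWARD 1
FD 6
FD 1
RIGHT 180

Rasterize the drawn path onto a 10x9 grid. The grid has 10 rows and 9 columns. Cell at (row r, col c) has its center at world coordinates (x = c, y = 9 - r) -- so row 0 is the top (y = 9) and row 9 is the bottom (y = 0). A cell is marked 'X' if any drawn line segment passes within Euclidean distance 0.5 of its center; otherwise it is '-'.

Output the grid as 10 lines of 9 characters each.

Answer: ---------
---------
---------
---------
XX-------
X--------
X--------
X--------
X--------
XXXXXXXXX

Derivation:
Segment 0: (1,5) -> (0,5)
Segment 1: (0,5) -> (-0,0)
Segment 2: (-0,0) -> (1,0)
Segment 3: (1,0) -> (7,0)
Segment 4: (7,0) -> (8,0)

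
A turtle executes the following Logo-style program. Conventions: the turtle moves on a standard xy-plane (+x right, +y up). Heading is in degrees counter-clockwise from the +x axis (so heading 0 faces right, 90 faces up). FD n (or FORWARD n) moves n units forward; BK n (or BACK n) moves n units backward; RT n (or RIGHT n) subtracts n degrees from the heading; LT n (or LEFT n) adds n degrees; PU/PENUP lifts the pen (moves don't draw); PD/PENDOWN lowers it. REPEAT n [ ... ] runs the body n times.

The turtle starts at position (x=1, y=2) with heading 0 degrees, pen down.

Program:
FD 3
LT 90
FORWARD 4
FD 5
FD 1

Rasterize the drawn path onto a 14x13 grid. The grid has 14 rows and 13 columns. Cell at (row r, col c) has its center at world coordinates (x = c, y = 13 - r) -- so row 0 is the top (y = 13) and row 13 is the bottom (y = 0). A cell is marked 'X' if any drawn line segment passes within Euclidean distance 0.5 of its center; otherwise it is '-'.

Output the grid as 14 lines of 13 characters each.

Segment 0: (1,2) -> (4,2)
Segment 1: (4,2) -> (4,6)
Segment 2: (4,6) -> (4,11)
Segment 3: (4,11) -> (4,12)

Answer: -------------
----X--------
----X--------
----X--------
----X--------
----X--------
----X--------
----X--------
----X--------
----X--------
----X--------
-XXXX--------
-------------
-------------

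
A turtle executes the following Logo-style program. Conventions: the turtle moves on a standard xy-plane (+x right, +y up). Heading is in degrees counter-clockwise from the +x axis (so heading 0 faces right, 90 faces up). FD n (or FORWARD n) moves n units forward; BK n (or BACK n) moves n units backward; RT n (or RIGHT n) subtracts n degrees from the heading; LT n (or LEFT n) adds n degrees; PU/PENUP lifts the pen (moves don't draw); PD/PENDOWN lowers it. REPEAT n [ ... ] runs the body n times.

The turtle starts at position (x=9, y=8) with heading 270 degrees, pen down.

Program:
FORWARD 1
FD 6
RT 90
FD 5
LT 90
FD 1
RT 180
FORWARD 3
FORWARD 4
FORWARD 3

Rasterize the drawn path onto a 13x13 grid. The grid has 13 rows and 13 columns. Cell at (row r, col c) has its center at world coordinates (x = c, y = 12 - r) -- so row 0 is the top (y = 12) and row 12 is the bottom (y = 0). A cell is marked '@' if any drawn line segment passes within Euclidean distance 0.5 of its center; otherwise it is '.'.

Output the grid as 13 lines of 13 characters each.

Segment 0: (9,8) -> (9,7)
Segment 1: (9,7) -> (9,1)
Segment 2: (9,1) -> (4,1)
Segment 3: (4,1) -> (4,0)
Segment 4: (4,0) -> (4,3)
Segment 5: (4,3) -> (4,7)
Segment 6: (4,7) -> (4,10)

Answer: .............
.............
....@........
....@........
....@....@...
....@....@...
....@....@...
....@....@...
....@....@...
....@....@...
....@....@...
....@@@@@@...
....@........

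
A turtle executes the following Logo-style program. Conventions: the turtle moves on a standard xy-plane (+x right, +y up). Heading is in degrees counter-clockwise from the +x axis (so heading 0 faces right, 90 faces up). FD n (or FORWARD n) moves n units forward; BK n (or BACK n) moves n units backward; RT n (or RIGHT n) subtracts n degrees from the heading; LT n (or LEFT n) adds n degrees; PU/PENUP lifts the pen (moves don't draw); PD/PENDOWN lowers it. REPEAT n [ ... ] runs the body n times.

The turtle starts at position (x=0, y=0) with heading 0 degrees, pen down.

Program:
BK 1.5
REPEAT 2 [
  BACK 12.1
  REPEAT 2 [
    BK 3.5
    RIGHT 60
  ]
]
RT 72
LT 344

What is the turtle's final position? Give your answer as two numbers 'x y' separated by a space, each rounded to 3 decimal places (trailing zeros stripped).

Executing turtle program step by step:
Start: pos=(0,0), heading=0, pen down
BK 1.5: (0,0) -> (-1.5,0) [heading=0, draw]
REPEAT 2 [
  -- iteration 1/2 --
  BK 12.1: (-1.5,0) -> (-13.6,0) [heading=0, draw]
  REPEAT 2 [
    -- iteration 1/2 --
    BK 3.5: (-13.6,0) -> (-17.1,0) [heading=0, draw]
    RT 60: heading 0 -> 300
    -- iteration 2/2 --
    BK 3.5: (-17.1,0) -> (-18.85,3.031) [heading=300, draw]
    RT 60: heading 300 -> 240
  ]
  -- iteration 2/2 --
  BK 12.1: (-18.85,3.031) -> (-12.8,13.51) [heading=240, draw]
  REPEAT 2 [
    -- iteration 1/2 --
    BK 3.5: (-12.8,13.51) -> (-11.05,16.541) [heading=240, draw]
    RT 60: heading 240 -> 180
    -- iteration 2/2 --
    BK 3.5: (-11.05,16.541) -> (-7.55,16.541) [heading=180, draw]
    RT 60: heading 180 -> 120
  ]
]
RT 72: heading 120 -> 48
LT 344: heading 48 -> 32
Final: pos=(-7.55,16.541), heading=32, 7 segment(s) drawn

Answer: -7.55 16.541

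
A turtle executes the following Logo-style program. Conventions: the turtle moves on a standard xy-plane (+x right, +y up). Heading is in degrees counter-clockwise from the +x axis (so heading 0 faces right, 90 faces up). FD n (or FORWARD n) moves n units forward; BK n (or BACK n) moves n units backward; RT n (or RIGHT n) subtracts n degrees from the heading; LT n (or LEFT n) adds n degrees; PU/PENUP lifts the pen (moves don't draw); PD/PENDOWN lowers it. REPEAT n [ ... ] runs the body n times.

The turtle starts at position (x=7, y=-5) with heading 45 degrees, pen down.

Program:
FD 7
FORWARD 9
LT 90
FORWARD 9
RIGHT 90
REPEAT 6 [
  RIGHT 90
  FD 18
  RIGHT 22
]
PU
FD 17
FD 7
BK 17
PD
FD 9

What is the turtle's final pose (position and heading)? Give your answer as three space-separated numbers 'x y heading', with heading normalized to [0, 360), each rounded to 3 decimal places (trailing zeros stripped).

Executing turtle program step by step:
Start: pos=(7,-5), heading=45, pen down
FD 7: (7,-5) -> (11.95,-0.05) [heading=45, draw]
FD 9: (11.95,-0.05) -> (18.314,6.314) [heading=45, draw]
LT 90: heading 45 -> 135
FD 9: (18.314,6.314) -> (11.95,12.678) [heading=135, draw]
RT 90: heading 135 -> 45
REPEAT 6 [
  -- iteration 1/6 --
  RT 90: heading 45 -> 315
  FD 18: (11.95,12.678) -> (24.678,-0.05) [heading=315, draw]
  RT 22: heading 315 -> 293
  -- iteration 2/6 --
  RT 90: heading 293 -> 203
  FD 18: (24.678,-0.05) -> (8.109,-7.083) [heading=203, draw]
  RT 22: heading 203 -> 181
  -- iteration 3/6 --
  RT 90: heading 181 -> 91
  FD 18: (8.109,-7.083) -> (7.794,10.914) [heading=91, draw]
  RT 22: heading 91 -> 69
  -- iteration 4/6 --
  RT 90: heading 69 -> 339
  FD 18: (7.794,10.914) -> (24.599,4.463) [heading=339, draw]
  RT 22: heading 339 -> 317
  -- iteration 5/6 --
  RT 90: heading 317 -> 227
  FD 18: (24.599,4.463) -> (12.323,-8.701) [heading=227, draw]
  RT 22: heading 227 -> 205
  -- iteration 6/6 --
  RT 90: heading 205 -> 115
  FD 18: (12.323,-8.701) -> (4.716,7.612) [heading=115, draw]
  RT 22: heading 115 -> 93
]
PU: pen up
FD 17: (4.716,7.612) -> (3.826,24.589) [heading=93, move]
FD 7: (3.826,24.589) -> (3.46,31.58) [heading=93, move]
BK 17: (3.46,31.58) -> (4.349,14.603) [heading=93, move]
PD: pen down
FD 9: (4.349,14.603) -> (3.878,23.59) [heading=93, draw]
Final: pos=(3.878,23.59), heading=93, 10 segment(s) drawn

Answer: 3.878 23.59 93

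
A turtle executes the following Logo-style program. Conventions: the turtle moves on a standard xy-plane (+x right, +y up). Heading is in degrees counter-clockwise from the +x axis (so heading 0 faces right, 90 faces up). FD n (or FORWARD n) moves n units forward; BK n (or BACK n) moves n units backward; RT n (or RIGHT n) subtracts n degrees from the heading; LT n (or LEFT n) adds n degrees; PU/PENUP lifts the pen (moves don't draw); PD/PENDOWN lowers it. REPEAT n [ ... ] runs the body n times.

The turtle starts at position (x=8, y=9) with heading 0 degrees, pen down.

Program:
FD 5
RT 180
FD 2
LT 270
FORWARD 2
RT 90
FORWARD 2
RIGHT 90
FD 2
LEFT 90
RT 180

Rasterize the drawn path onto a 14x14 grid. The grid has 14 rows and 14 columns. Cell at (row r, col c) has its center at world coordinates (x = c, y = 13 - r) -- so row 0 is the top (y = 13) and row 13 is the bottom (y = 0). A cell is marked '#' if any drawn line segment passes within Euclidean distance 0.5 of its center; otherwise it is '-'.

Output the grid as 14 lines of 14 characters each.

Segment 0: (8,9) -> (13,9)
Segment 1: (13,9) -> (11,9)
Segment 2: (11,9) -> (11,11)
Segment 3: (11,11) -> (13,11)
Segment 4: (13,11) -> (13,9)

Answer: --------------
--------------
-----------###
-----------#-#
--------######
--------------
--------------
--------------
--------------
--------------
--------------
--------------
--------------
--------------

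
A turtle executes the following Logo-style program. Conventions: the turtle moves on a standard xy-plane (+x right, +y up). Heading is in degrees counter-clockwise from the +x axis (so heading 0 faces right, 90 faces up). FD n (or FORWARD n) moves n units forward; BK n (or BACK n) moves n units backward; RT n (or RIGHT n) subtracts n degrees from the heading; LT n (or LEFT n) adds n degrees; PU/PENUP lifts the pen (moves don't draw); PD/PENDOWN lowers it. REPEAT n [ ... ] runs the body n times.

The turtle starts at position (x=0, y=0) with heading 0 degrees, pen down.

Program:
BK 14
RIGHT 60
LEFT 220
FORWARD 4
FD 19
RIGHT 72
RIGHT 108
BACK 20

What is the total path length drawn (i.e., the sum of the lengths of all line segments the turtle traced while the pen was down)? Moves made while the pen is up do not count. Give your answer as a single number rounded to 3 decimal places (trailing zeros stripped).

Answer: 57

Derivation:
Executing turtle program step by step:
Start: pos=(0,0), heading=0, pen down
BK 14: (0,0) -> (-14,0) [heading=0, draw]
RT 60: heading 0 -> 300
LT 220: heading 300 -> 160
FD 4: (-14,0) -> (-17.759,1.368) [heading=160, draw]
FD 19: (-17.759,1.368) -> (-35.613,7.866) [heading=160, draw]
RT 72: heading 160 -> 88
RT 108: heading 88 -> 340
BK 20: (-35.613,7.866) -> (-54.407,14.707) [heading=340, draw]
Final: pos=(-54.407,14.707), heading=340, 4 segment(s) drawn

Segment lengths:
  seg 1: (0,0) -> (-14,0), length = 14
  seg 2: (-14,0) -> (-17.759,1.368), length = 4
  seg 3: (-17.759,1.368) -> (-35.613,7.866), length = 19
  seg 4: (-35.613,7.866) -> (-54.407,14.707), length = 20
Total = 57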